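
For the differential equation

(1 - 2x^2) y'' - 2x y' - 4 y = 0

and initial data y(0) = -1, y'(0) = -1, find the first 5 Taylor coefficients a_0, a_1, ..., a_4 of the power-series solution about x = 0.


Ansatz: y(x) = sum_{n>=0} a_n x^n, so y'(x) = sum_{n>=1} n a_n x^(n-1) and y''(x) = sum_{n>=2} n(n-1) a_n x^(n-2).
Substitute into P(x) y'' + Q(x) y' + R(x) y = 0 with P(x) = 1 - 2x^2, Q(x) = -2x, R(x) = -4, and match powers of x.
Initial conditions: a_0 = -1, a_1 = -1.
Setting the coefficient of each power of x to zero and solving order by order (substituting the coefficients already found):
  x^0: 2 a_2 - 4 a_0 = 0  ->  2 a_2 = 4 a_0 = -4  ->  a_2 = -2
  x^1: 6 a_3 - 6 a_1 = 0  ->  6 a_3 = 6 a_1 = -6  ->  a_3 = -1
  x^2: 12 a_4 - 12 a_2 = 0  ->  12 a_4 = 12 a_2 = -24  ->  a_4 = -2
Truncated series: y(x) = -1 - x - 2 x^2 - x^3 - 2 x^4 + O(x^5).

a_0 = -1; a_1 = -1; a_2 = -2; a_3 = -1; a_4 = -2


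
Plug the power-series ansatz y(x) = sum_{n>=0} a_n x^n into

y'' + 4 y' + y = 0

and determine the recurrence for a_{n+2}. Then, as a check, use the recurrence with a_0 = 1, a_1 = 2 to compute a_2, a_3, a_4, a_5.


Substitute y = sum_n a_n x^n.
y''(x) has coefficient (n+2)(n+1) a_{n+2} at x^n;
4 y'(x) has coefficient 4 (n+1) a_{n+1} at x^n;
y(x) has coefficient 1 a_n at x^n.
Matching x^n: (n+2)(n+1) a_{n+2} + 4 (n+1) a_{n+1} + 1 a_n = 0.
Thus a_{n+2} = [-4 (n+1) a_{n+1} - 1 a_n] / ((n+1)(n+2)).

Check with a_0 = 1, a_1 = 2 (apply the recurrence for n = 0, 1, 2, 3): a_0 = 1, a_1 = 2, a_2 = -9/2, a_3 = 17/3, a_4 = -127/24, a_5 = 79/20.

a_(n+2) = [-4 (n+1) a_(n+1) - 1 a_n] / ((n+1)(n+2)); check: a_0 = 1, a_1 = 2, a_2 = -9/2, a_3 = 17/3, a_4 = -127/24, a_5 = 79/20


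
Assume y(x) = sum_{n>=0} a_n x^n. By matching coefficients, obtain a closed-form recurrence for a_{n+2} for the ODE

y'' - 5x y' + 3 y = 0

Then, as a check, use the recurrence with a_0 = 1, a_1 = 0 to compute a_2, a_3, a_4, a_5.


Substitute y = sum_n a_n x^n.
y''(x) has coefficient (n+2)(n+1) a_{n+2} at x^n;
-5 x y'(x) has coefficient -5 n a_n at x^n (shift);
3 y(x) has coefficient 3 a_n at x^n.
Matching x^n: (n+2)(n+1) a_{n+2} + (-5n + 3) a_n = 0.
Thus a_{n+2} = (5n - 3) / ((n+1)(n+2)) * a_n.

Check with a_0 = 1, a_1 = 0 (apply the recurrence for n = 0, 1, 2, 3): a_0 = 1, a_1 = 0, a_2 = -3/2, a_3 = 0, a_4 = -7/8, a_5 = 0.

a_(n+2) = (5n - 3) / ((n+1)(n+2)) * a_n; check: a_0 = 1, a_1 = 0, a_2 = -3/2, a_3 = 0, a_4 = -7/8, a_5 = 0


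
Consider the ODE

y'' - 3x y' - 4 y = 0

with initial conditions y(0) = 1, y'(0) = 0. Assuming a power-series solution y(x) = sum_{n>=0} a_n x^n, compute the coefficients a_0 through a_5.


Ansatz: y(x) = sum_{n>=0} a_n x^n, so y'(x) = sum_{n>=1} n a_n x^(n-1) and y''(x) = sum_{n>=2} n(n-1) a_n x^(n-2).
Substitute into P(x) y'' + Q(x) y' + R(x) y = 0 with P(x) = 1, Q(x) = -3x, R(x) = -4, and match powers of x.
Initial conditions: a_0 = 1, a_1 = 0.
Setting the coefficient of each power of x to zero and solving order by order (substituting the coefficients already found):
  x^0: 2 a_2 - 4 a_0 = 0  ->  2 a_2 = 4 a_0 = 4  ->  a_2 = 2
  x^1: 6 a_3 - 7 a_1 = 0  ->  6 a_3 = 7 a_1 = 0  ->  a_3 = 0
  x^2: 12 a_4 - 10 a_2 = 0  ->  12 a_4 = 10 a_2 = 20  ->  a_4 = 5/3
  x^3: 20 a_5 - 13 a_3 = 0  ->  20 a_5 = 13 a_3 = 0  ->  a_5 = 0
Truncated series: y(x) = 1 + 2 x^2 + (5/3) x^4 + O(x^6).

a_0 = 1; a_1 = 0; a_2 = 2; a_3 = 0; a_4 = 5/3; a_5 = 0


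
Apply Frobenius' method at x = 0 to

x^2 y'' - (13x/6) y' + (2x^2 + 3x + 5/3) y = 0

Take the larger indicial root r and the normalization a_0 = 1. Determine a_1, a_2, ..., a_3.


Write in Frobenius form y'' + (p(x)/x) y' + (q(x)/x^2) y = 0:
  p(x) = -13/6,  q(x) = 2x^2 + 3x + 5/3.
Indicial equation: r(r-1) + (-13/6) r + (5/3) = 0 -> roots r_1 = 5/2, r_2 = 2/3.
Take r = r_1 = 5/2. Let y(x) = x^r sum_{n>=0} a_n x^n with a_0 = 1.
Substitute y = x^r sum a_n x^n and match x^{r+n}. The recurrence is
  D(n) a_n + 3 a_{n-1} + 2 a_{n-2} = 0,  where D(n) = (r+n)(r+n-1) + (-13/6)(r+n) + (5/3).
  a_n = [-3 a_{n-1} - 2 a_{n-2}] / D(n).
Since the indicial polynomial factors as (r - r_1)(r - r_2), D(n) = (r_1 + n - r_1)(r_1 + n - r_2) = n(n + 11/6).
Evaluating step by step (a_0 = 1):
  n = 1: D(1) = 1(1 + 11/6) = 17/6; numerator = -3(1) = -3; a_1 = (-3)/(17/6) = -18/17
  n = 2: D(2) = 2(2 + 11/6) = 23/3; numerator = -3(-18/17) - 2(1) = 20/17; a_2 = (20/17)/(23/3) = 60/391
  n = 3: D(3) = 3(3 + 11/6) = 29/2; numerator = -3(60/391) - 2(-18/17) = 648/391; a_3 = (648/391)/(29/2) = 1296/11339

r = 5/2; a_0 = 1; a_1 = -18/17; a_2 = 60/391; a_3 = 1296/11339


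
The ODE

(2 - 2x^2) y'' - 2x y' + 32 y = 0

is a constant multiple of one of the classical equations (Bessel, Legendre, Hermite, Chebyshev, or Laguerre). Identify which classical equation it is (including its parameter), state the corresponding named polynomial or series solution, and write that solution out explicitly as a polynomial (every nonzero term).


All three coefficients share the factor 2; dividing through by 2 gives  (1 - x^2) y'' - x y' + 16 y = 0.
This matches the Chebyshev equation (1 - x^2) y'' - x y' + n^2 y = 0 (note the -x y' term, not -2x y') with n^2 = 16, so n = 4; the polynomial solution is T_4(x).
With y = sum_k a_k x^k, matching x^k gives (k+2)(k+1) a_{k+2} = (k^2 - n^2) a_k = (k - 4)(k + 4) a_k. The right side vanishes at k = 4, so the series with the parity of 4 terminates at degree 4.
Standard normalization: leading coefficient of T_n is 2^(n-1), so a_4 = 2^3 = 8. Work downward with a_k = (k+1)(k+2) a_{k+2} / ((k - 4)(k + 4)):
  a_2 = (3)(4)(8) / ((2 - 4)(2 + 4)) = 96/(-12) = -8
  a_0 = (1)(2)(-8) / ((0 - 4)(0 + 4)) = -16/(-16) = 1
Hence T_4(x) = 8 x^4 - 8 x^2 + 1.

T_4(x); series = 8 x^4 - 8 x^2 + 1


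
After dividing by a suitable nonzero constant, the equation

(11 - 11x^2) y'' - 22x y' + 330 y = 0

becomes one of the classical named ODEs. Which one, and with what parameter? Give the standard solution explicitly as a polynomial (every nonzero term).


All three coefficients share the factor 11; dividing through by 11 gives  (1 - x^2) y'' - 2x y' + 30 y = 0.
This matches the Legendre equation (1 - x^2) y'' - 2x y' + n(n+1) y = 0 (note the -2x y' term) with n(n+1) = 30, so n = 5; the polynomial solution is P_5(x).
With y = sum_k a_k x^k, matching x^k gives (k+2)(k+1) a_{k+2} = [k(k+1) - n(n+1)] a_k = (k - 5)(k + 6) a_k. The right side vanishes at k = 5, so the series with the parity of 5 terminates at degree 5.
Standard normalization (P_n(1) = 1): leading coefficient (2n)!/(2^n (n!)^2) = 3628800/(32*14400) = 63/8, so a_5 = 63/8. Work downward with a_k = (k+1)(k+2) a_{k+2} / ((k - 5)(k + 6)):
  a_3 = (4)(5)(63/8) / ((3 - 5)(3 + 6)) = (315/2)/(-18) = -35/4
  a_1 = (2)(3)(-35/4) / ((1 - 5)(1 + 6)) = (-105/2)/(-28) = 15/8
Hence P_5(x) = 63 x^5/8 - 35 x^3/4 + 15 x/8.

P_5(x); series = 63 x^5/8 - 35 x^3/4 + 15 x/8


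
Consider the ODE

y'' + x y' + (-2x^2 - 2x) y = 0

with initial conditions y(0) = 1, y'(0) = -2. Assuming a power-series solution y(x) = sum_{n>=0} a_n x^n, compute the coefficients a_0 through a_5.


Ansatz: y(x) = sum_{n>=0} a_n x^n, so y'(x) = sum_{n>=1} n a_n x^(n-1) and y''(x) = sum_{n>=2} n(n-1) a_n x^(n-2).
Substitute into P(x) y'' + Q(x) y' + R(x) y = 0 with P(x) = 1, Q(x) = x, R(x) = -2x^2 - 2x, and match powers of x.
Initial conditions: a_0 = 1, a_1 = -2.
Setting the coefficient of each power of x to zero and solving order by order (substituting the coefficients already found):
  x^0: 2 a_2 = 0  ->  a_2 = 0
  x^1: 6 a_3 + a_1 - 2 a_0 = 0  ->  6 a_3 = -a_1 + 2 a_0 = 4  ->  a_3 = 2/3
  x^2: 12 a_4 + 2 a_2 - 2 a_1 - 2 a_0 = 0  ->  12 a_4 = -2 a_2 + 2 a_1 + 2 a_0 = -2  ->  a_4 = -1/6
  x^3: 20 a_5 + 3 a_3 - 2 a_2 - 2 a_1 = 0  ->  20 a_5 = -3 a_3 + 2 a_2 + 2 a_1 = -6  ->  a_5 = -3/10
Truncated series: y(x) = 1 - 2 x + (2/3) x^3 - (1/6) x^4 - (3/10) x^5 + O(x^6).

a_0 = 1; a_1 = -2; a_2 = 0; a_3 = 2/3; a_4 = -1/6; a_5 = -3/10


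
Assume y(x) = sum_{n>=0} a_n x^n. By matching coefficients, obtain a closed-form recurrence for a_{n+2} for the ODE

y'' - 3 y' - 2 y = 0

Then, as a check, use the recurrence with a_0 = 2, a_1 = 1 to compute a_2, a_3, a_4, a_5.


Substitute y = sum_n a_n x^n.
y''(x) has coefficient (n+2)(n+1) a_{n+2} at x^n;
-3 y'(x) has coefficient -3 (n+1) a_{n+1} at x^n;
-2 y(x) has coefficient -2 a_n at x^n.
Matching x^n: (n+2)(n+1) a_{n+2} - 3 (n+1) a_{n+1} - 2 a_n = 0.
Thus a_{n+2} = [3 (n+1) a_{n+1} + 2 a_n] / ((n+1)(n+2)).

Check with a_0 = 2, a_1 = 1 (apply the recurrence for n = 0, 1, 2, 3): a_0 = 2, a_1 = 1, a_2 = 7/2, a_3 = 23/6, a_4 = 83/24, a_5 = 59/24.

a_(n+2) = [3 (n+1) a_(n+1) + 2 a_n] / ((n+1)(n+2)); check: a_0 = 2, a_1 = 1, a_2 = 7/2, a_3 = 23/6, a_4 = 83/24, a_5 = 59/24


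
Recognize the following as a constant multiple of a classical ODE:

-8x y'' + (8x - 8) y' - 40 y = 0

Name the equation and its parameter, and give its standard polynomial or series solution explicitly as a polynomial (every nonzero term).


All three coefficients share the factor -8; dividing through by -8 gives  x y'' + (1 - x) y' + 5 y = 0.
This matches the Laguerre equation x y'' + (1 - x) y' + n y = 0 with n = 5; the polynomial solution is L_5(x).
With y = sum_k a_k x^k, matching x^k gives (k+1)k a_{k+1} + (k+1) a_{k+1} - k a_k + n a_k = 0, i.e. (k+1)^2 a_{k+1} = (k - n) a_k = (k - 5) a_k. The right side vanishes at k = 5, so the series terminates at degree 5.
Standard normalization L_n(0) = 1 gives a_0 = 1. Work upward with a_{k+1} = (k - 5) a_k / (k+1)^2:
  a_1 = (0 - 5)(1) / 1^2 = -5/1 = -5
  a_2 = (1 - 5)(-5) / 2^2 = 20/4 = 5
  a_3 = (2 - 5)(5) / 3^2 = -15/9 = -5/3
  a_4 = (3 - 5)(-5/3) / 4^2 = (10/3)/16 = 5/24
  a_5 = (4 - 5)(5/24) / 5^2 = (-5/24)/25 = -1/120
Hence L_5(x) = -x^5/120 + 5 x^4/24 - 5 x^3/3 + 5 x^2 - 5 x + 1.

L_5(x); series = -x^5/120 + 5 x^4/24 - 5 x^3/3 + 5 x^2 - 5 x + 1


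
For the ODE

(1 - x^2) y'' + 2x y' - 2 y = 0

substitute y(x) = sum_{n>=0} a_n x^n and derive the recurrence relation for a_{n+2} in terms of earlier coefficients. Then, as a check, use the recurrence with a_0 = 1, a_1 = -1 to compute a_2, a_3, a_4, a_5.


Substitute y = sum_n a_n x^n.
(1 - 1 x^2) y'' contributes (n+2)(n+1) a_{n+2} - n(n-1) a_n at x^n.
2 x y'(x) contributes 2 n a_n at x^n.
-2 y(x) contributes -2 a_n at x^n.
Matching x^n: (n+2)(n+1) a_{n+2} + (-n(n-1) + 2 n - 2) a_n = 0.
Thus a_{n+2} = (n(n-1) - 2 n + 2) / ((n+1)(n+2)) * a_n.

Check with a_0 = 1, a_1 = -1 (apply the recurrence for n = 0, 1, 2, 3): a_0 = 1, a_1 = -1, a_2 = 1, a_3 = 0, a_4 = 0, a_5 = 0.

a_(n+2) = (n(n-1) - 2 n + 2) / ((n+1)(n+2)) * a_n; check: a_0 = 1, a_1 = -1, a_2 = 1, a_3 = 0, a_4 = 0, a_5 = 0


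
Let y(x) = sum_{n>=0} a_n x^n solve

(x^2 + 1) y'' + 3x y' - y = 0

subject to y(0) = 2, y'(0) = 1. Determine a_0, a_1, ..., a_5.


Ansatz: y(x) = sum_{n>=0} a_n x^n, so y'(x) = sum_{n>=1} n a_n x^(n-1) and y''(x) = sum_{n>=2} n(n-1) a_n x^(n-2).
Substitute into P(x) y'' + Q(x) y' + R(x) y = 0 with P(x) = x^2 + 1, Q(x) = 3x, R(x) = -1, and match powers of x.
Initial conditions: a_0 = 2, a_1 = 1.
Setting the coefficient of each power of x to zero and solving order by order (substituting the coefficients already found):
  x^0: 2 a_2 - a_0 = 0  ->  2 a_2 = a_0 = 2  ->  a_2 = 1
  x^1: 6 a_3 + 2 a_1 = 0  ->  6 a_3 = -2 a_1 = -2  ->  a_3 = -1/3
  x^2: 12 a_4 + 7 a_2 = 0  ->  12 a_4 = -7 a_2 = -7  ->  a_4 = -7/12
  x^3: 20 a_5 + 14 a_3 = 0  ->  20 a_5 = -14 a_3 = 14/3  ->  a_5 = 7/30
Truncated series: y(x) = 2 + x + x^2 - (1/3) x^3 - (7/12) x^4 + (7/30) x^5 + O(x^6).

a_0 = 2; a_1 = 1; a_2 = 1; a_3 = -1/3; a_4 = -7/12; a_5 = 7/30


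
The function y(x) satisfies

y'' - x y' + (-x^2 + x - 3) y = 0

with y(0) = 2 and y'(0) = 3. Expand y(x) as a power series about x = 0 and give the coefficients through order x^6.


Ansatz: y(x) = sum_{n>=0} a_n x^n, so y'(x) = sum_{n>=1} n a_n x^(n-1) and y''(x) = sum_{n>=2} n(n-1) a_n x^(n-2).
Substitute into P(x) y'' + Q(x) y' + R(x) y = 0 with P(x) = 1, Q(x) = -x, R(x) = -x^2 + x - 3, and match powers of x.
Initial conditions: a_0 = 2, a_1 = 3.
Setting the coefficient of each power of x to zero and solving order by order (substituting the coefficients already found):
  x^0: 2 a_2 - 3 a_0 = 0  ->  2 a_2 = 3 a_0 = 6  ->  a_2 = 3
  x^1: 6 a_3 - 4 a_1 + a_0 = 0  ->  6 a_3 = 4 a_1 - a_0 = 10  ->  a_3 = 5/3
  x^2: 12 a_4 - 5 a_2 + a_1 - a_0 = 0  ->  12 a_4 = 5 a_2 - a_1 + a_0 = 14  ->  a_4 = 7/6
  x^3: 20 a_5 - 6 a_3 + a_2 - a_1 = 0  ->  20 a_5 = 6 a_3 - a_2 + a_1 = 10  ->  a_5 = 1/2
  x^4: 30 a_6 - 7 a_4 + a_3 - a_2 = 0  ->  30 a_6 = 7 a_4 - a_3 + a_2 = 19/2  ->  a_6 = 19/60
Truncated series: y(x) = 2 + 3 x + 3 x^2 + (5/3) x^3 + (7/6) x^4 + (1/2) x^5 + (19/60) x^6 + O(x^7).

a_0 = 2; a_1 = 3; a_2 = 3; a_3 = 5/3; a_4 = 7/6; a_5 = 1/2; a_6 = 19/60


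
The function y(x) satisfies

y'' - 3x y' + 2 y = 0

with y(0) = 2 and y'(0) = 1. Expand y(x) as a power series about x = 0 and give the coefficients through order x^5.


Ansatz: y(x) = sum_{n>=0} a_n x^n, so y'(x) = sum_{n>=1} n a_n x^(n-1) and y''(x) = sum_{n>=2} n(n-1) a_n x^(n-2).
Substitute into P(x) y'' + Q(x) y' + R(x) y = 0 with P(x) = 1, Q(x) = -3x, R(x) = 2, and match powers of x.
Initial conditions: a_0 = 2, a_1 = 1.
Setting the coefficient of each power of x to zero and solving order by order (substituting the coefficients already found):
  x^0: 2 a_2 + 2 a_0 = 0  ->  2 a_2 = -2 a_0 = -4  ->  a_2 = -2
  x^1: 6 a_3 - a_1 = 0  ->  6 a_3 = a_1 = 1  ->  a_3 = 1/6
  x^2: 12 a_4 - 4 a_2 = 0  ->  12 a_4 = 4 a_2 = -8  ->  a_4 = -2/3
  x^3: 20 a_5 - 7 a_3 = 0  ->  20 a_5 = 7 a_3 = 7/6  ->  a_5 = 7/120
Truncated series: y(x) = 2 + x - 2 x^2 + (1/6) x^3 - (2/3) x^4 + (7/120) x^5 + O(x^6).

a_0 = 2; a_1 = 1; a_2 = -2; a_3 = 1/6; a_4 = -2/3; a_5 = 7/120


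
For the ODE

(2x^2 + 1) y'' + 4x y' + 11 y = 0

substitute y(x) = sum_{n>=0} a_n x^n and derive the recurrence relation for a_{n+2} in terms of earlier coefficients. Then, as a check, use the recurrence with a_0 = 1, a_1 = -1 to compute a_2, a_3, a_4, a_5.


Substitute y = sum_n a_n x^n.
(1 + 2 x^2) y'' contributes (n+2)(n+1) a_{n+2} + 2 n(n-1) a_n at x^n.
4 x y'(x) contributes 4 n a_n at x^n.
11 y(x) contributes 11 a_n at x^n.
Matching x^n: (n+2)(n+1) a_{n+2} + (2 n(n-1) + 4 n + 11) a_n = 0.
Thus a_{n+2} = (-2 n(n-1) - 4 n - 11) / ((n+1)(n+2)) * a_n.

Check with a_0 = 1, a_1 = -1 (apply the recurrence for n = 0, 1, 2, 3): a_0 = 1, a_1 = -1, a_2 = -11/2, a_3 = 5/2, a_4 = 253/24, a_5 = -35/8.

a_(n+2) = (-2 n(n-1) - 4 n - 11) / ((n+1)(n+2)) * a_n; check: a_0 = 1, a_1 = -1, a_2 = -11/2, a_3 = 5/2, a_4 = 253/24, a_5 = -35/8


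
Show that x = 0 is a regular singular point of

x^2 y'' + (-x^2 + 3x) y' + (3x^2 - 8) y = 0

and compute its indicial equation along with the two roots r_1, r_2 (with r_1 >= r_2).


Divide by x^2 to reach normal form y'' + P_1(x) y' + P_2(x) y = 0 with P_1(x) = -1 + 3/x and P_2(x) = 3 - 8/x^2.
x = 0 is a singular point because the y'-coefficient -1 + 3/x has a pole at x = 0 and the y-coefficient 3 - 8/x^2 has a pole at x = 0.
It is a regular singular point because x P_1(x) = p(x) = 3 - x and x^2 P_2(x) = q(x) = 3x^2 - 8 are polynomials, hence analytic at x = 0.
p(0) = 3,  q(0) = -8.
Indicial equation: r(r-1) + p(0) r + q(0) = 0, i.e. r^2 + (p(0) - 1) r + q(0) = 0, i.e. r^2 + 2 r - 8 = 0.
Discriminant: (2)^2 - 4(-8) = 36, so r = (-2 ± 6)/2.
Solving: r_1 = 2, r_2 = -4.

indicial: r^2 + 2 r - 8 = 0; roots r_1 = 2, r_2 = -4


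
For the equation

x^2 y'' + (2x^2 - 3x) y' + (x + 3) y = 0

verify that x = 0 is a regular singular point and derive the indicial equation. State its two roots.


Divide by x^2 to reach normal form y'' + P_1(x) y' + P_2(x) y = 0 with P_1(x) = 2 - 3/x and P_2(x) = 1/x + 3/x^2.
x = 0 is a singular point because the y'-coefficient 2 - 3/x has a pole at x = 0 and the y-coefficient 1/x + 3/x^2 has a pole at x = 0.
It is a regular singular point because x P_1(x) = p(x) = 2x - 3 and x^2 P_2(x) = q(x) = x + 3 are polynomials, hence analytic at x = 0.
p(0) = -3,  q(0) = 3.
Indicial equation: r(r-1) + p(0) r + q(0) = 0, i.e. r^2 + (p(0) - 1) r + q(0) = 0, i.e. r^2 - 4 r + 3 = 0.
Discriminant: (-4)^2 - 4(3) = 4, so r = (4 ± 2)/2.
Solving: r_1 = 3, r_2 = 1.

indicial: r^2 - 4 r + 3 = 0; roots r_1 = 3, r_2 = 1


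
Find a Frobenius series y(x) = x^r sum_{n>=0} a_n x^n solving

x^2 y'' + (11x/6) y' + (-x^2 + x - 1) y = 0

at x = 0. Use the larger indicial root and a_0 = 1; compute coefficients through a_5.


Write in Frobenius form y'' + (p(x)/x) y' + (q(x)/x^2) y = 0:
  p(x) = 11/6,  q(x) = -x^2 + x - 1.
Indicial equation: r(r-1) + (11/6) r + (-1) = 0 -> roots r_1 = 2/3, r_2 = -3/2.
Take r = r_1 = 2/3. Let y(x) = x^r sum_{n>=0} a_n x^n with a_0 = 1.
Substitute y = x^r sum a_n x^n and match x^{r+n}. The recurrence is
  D(n) a_n + 1 a_{n-1} - 1 a_{n-2} = 0,  where D(n) = (r+n)(r+n-1) + (11/6)(r+n) + (-1).
  a_n = [-1 a_{n-1} + 1 a_{n-2}] / D(n).
Since the indicial polynomial factors as (r - r_1)(r - r_2), D(n) = (r_1 + n - r_1)(r_1 + n - r_2) = n(n + 13/6).
Evaluating step by step (a_0 = 1):
  n = 1: D(1) = 1(1 + 13/6) = 19/6; numerator = -1(1) = -1; a_1 = (-1)/(19/6) = -6/19
  n = 2: D(2) = 2(2 + 13/6) = 25/3; numerator = -1(-6/19) + 1(1) = 25/19; a_2 = (25/19)/(25/3) = 3/19
  n = 3: D(3) = 3(3 + 13/6) = 31/2; numerator = -1(3/19) + 1(-6/19) = -9/19; a_3 = (-9/19)/(31/2) = -18/589
  n = 4: D(4) = 4(4 + 13/6) = 74/3; numerator = -1(-18/589) + 1(3/19) = 111/589; a_4 = (111/589)/(74/3) = 9/1178
  n = 5: D(5) = 5(5 + 13/6) = 215/6; numerator = -1(9/1178) + 1(-18/589) = -45/1178; a_5 = (-45/1178)/(215/6) = -27/25327

r = 2/3; a_0 = 1; a_1 = -6/19; a_2 = 3/19; a_3 = -18/589; a_4 = 9/1178; a_5 = -27/25327


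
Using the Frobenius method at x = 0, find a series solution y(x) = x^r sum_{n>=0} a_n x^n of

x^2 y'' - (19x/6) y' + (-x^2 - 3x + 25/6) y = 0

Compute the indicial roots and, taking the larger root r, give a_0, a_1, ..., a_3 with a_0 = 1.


Write in Frobenius form y'' + (p(x)/x) y' + (q(x)/x^2) y = 0:
  p(x) = -19/6,  q(x) = -x^2 - 3x + 25/6.
Indicial equation: r(r-1) + (-19/6) r + (25/6) = 0 -> roots r_1 = 5/2, r_2 = 5/3.
Take r = r_1 = 5/2. Let y(x) = x^r sum_{n>=0} a_n x^n with a_0 = 1.
Substitute y = x^r sum a_n x^n and match x^{r+n}. The recurrence is
  D(n) a_n - 3 a_{n-1} - 1 a_{n-2} = 0,  where D(n) = (r+n)(r+n-1) + (-19/6)(r+n) + (25/6).
  a_n = [3 a_{n-1} + 1 a_{n-2}] / D(n).
Since the indicial polynomial factors as (r - r_1)(r - r_2), D(n) = (r_1 + n - r_1)(r_1 + n - r_2) = n(n + 5/6).
Evaluating step by step (a_0 = 1):
  n = 1: D(1) = 1(1 + 5/6) = 11/6; numerator = 3(1) = 3; a_1 = (3)/(11/6) = 18/11
  n = 2: D(2) = 2(2 + 5/6) = 17/3; numerator = 3(18/11) + 1(1) = 65/11; a_2 = (65/11)/(17/3) = 195/187
  n = 3: D(3) = 3(3 + 5/6) = 23/2; numerator = 3(195/187) + 1(18/11) = 81/17; a_3 = (81/17)/(23/2) = 162/391

r = 5/2; a_0 = 1; a_1 = 18/11; a_2 = 195/187; a_3 = 162/391


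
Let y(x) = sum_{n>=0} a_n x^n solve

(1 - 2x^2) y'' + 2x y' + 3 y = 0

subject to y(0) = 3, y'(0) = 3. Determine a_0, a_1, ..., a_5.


Ansatz: y(x) = sum_{n>=0} a_n x^n, so y'(x) = sum_{n>=1} n a_n x^(n-1) and y''(x) = sum_{n>=2} n(n-1) a_n x^(n-2).
Substitute into P(x) y'' + Q(x) y' + R(x) y = 0 with P(x) = 1 - 2x^2, Q(x) = 2x, R(x) = 3, and match powers of x.
Initial conditions: a_0 = 3, a_1 = 3.
Setting the coefficient of each power of x to zero and solving order by order (substituting the coefficients already found):
  x^0: 2 a_2 + 3 a_0 = 0  ->  2 a_2 = -3 a_0 = -9  ->  a_2 = -9/2
  x^1: 6 a_3 + 5 a_1 = 0  ->  6 a_3 = -5 a_1 = -15  ->  a_3 = -5/2
  x^2: 12 a_4 + 3 a_2 = 0  ->  12 a_4 = -3 a_2 = 27/2  ->  a_4 = 9/8
  x^3: 20 a_5 - 3 a_3 = 0  ->  20 a_5 = 3 a_3 = -15/2  ->  a_5 = -3/8
Truncated series: y(x) = 3 + 3 x - (9/2) x^2 - (5/2) x^3 + (9/8) x^4 - (3/8) x^5 + O(x^6).

a_0 = 3; a_1 = 3; a_2 = -9/2; a_3 = -5/2; a_4 = 9/8; a_5 = -3/8


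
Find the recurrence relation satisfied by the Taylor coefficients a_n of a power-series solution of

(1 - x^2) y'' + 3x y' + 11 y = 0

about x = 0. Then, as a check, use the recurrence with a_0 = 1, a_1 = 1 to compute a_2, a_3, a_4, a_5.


Substitute y = sum_n a_n x^n.
(1 - 1 x^2) y'' contributes (n+2)(n+1) a_{n+2} - n(n-1) a_n at x^n.
3 x y'(x) contributes 3 n a_n at x^n.
11 y(x) contributes 11 a_n at x^n.
Matching x^n: (n+2)(n+1) a_{n+2} + (-n(n-1) + 3 n + 11) a_n = 0.
Thus a_{n+2} = (n(n-1) - 3 n - 11) / ((n+1)(n+2)) * a_n.

Check with a_0 = 1, a_1 = 1 (apply the recurrence for n = 0, 1, 2, 3): a_0 = 1, a_1 = 1, a_2 = -11/2, a_3 = -7/3, a_4 = 55/8, a_5 = 49/30.

a_(n+2) = (n(n-1) - 3 n - 11) / ((n+1)(n+2)) * a_n; check: a_0 = 1, a_1 = 1, a_2 = -11/2, a_3 = -7/3, a_4 = 55/8, a_5 = 49/30


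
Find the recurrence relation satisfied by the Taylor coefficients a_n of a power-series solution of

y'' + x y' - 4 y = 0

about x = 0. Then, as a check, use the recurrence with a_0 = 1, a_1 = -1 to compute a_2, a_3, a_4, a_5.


Substitute y = sum_n a_n x^n.
y''(x) has coefficient (n+2)(n+1) a_{n+2} at x^n;
x y'(x) has coefficient n a_n at x^n (shift);
-4 y(x) has coefficient -4 a_n at x^n.
Matching x^n: (n+2)(n+1) a_{n+2} + (n - 4) a_n = 0.
Thus a_{n+2} = (-n + 4) / ((n+1)(n+2)) * a_n.

Check with a_0 = 1, a_1 = -1 (apply the recurrence for n = 0, 1, 2, 3): a_0 = 1, a_1 = -1, a_2 = 2, a_3 = -1/2, a_4 = 1/3, a_5 = -1/40.

a_(n+2) = (-n + 4) / ((n+1)(n+2)) * a_n; check: a_0 = 1, a_1 = -1, a_2 = 2, a_3 = -1/2, a_4 = 1/3, a_5 = -1/40


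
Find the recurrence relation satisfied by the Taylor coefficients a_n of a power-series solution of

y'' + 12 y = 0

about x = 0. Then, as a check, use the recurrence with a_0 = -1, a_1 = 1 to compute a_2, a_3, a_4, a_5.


Substitute y = sum_n a_n x^n into y'' + (const) y = 0.
y''(x) = sum_{n>=0} (n+2)(n+1) a_{n+2} x^n.
The ODE becomes sum_n [(n+2)(n+1) a_{n+2} + 12 a_n] x^n = 0.
Setting each coefficient to zero gives the recurrence:
  (n+2)(n+1) a_{n+2} + 12 a_n = 0,
  a_{n+2} = -12 / ((n+1)(n+2)) a_n.

Check with a_0 = -1, a_1 = 1 (apply the recurrence for n = 0, 1, 2, 3): a_0 = -1, a_1 = 1, a_2 = 6, a_3 = -2, a_4 = -6, a_5 = 6/5.

a_{n+2} = -12/((n+1)(n+2)) * a_n; check: a_0 = -1, a_1 = 1, a_2 = 6, a_3 = -2, a_4 = -6, a_5 = 6/5


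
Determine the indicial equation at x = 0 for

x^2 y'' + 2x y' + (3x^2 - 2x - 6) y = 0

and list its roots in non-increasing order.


Divide by x^2 to reach normal form y'' + P_1(x) y' + P_2(x) y = 0 with P_1(x) = 2/x and P_2(x) = 3 - 2/x - 6/x^2.
x = 0 is a singular point because the y'-coefficient 2/x has a pole at x = 0 and the y-coefficient 3 - 2/x - 6/x^2 has a pole at x = 0.
It is a regular singular point because x P_1(x) = p(x) = 2 and x^2 P_2(x) = q(x) = 3x^2 - 2x - 6 are polynomials, hence analytic at x = 0.
p(0) = 2,  q(0) = -6.
Indicial equation: r(r-1) + p(0) r + q(0) = 0, i.e. r^2 + (p(0) - 1) r + q(0) = 0, i.e. r^2 + 1 r - 6 = 0.
Discriminant: (1)^2 - 4(-6) = 25, so r = (-1 ± 5)/2.
Solving: r_1 = 2, r_2 = -3.

indicial: r^2 + 1 r - 6 = 0; roots r_1 = 2, r_2 = -3


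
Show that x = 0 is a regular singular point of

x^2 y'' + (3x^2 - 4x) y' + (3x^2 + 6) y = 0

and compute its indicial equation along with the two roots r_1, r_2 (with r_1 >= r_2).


Divide by x^2 to reach normal form y'' + P_1(x) y' + P_2(x) y = 0 with P_1(x) = 3 - 4/x and P_2(x) = 3 + 6/x^2.
x = 0 is a singular point because the y'-coefficient 3 - 4/x has a pole at x = 0 and the y-coefficient 3 + 6/x^2 has a pole at x = 0.
It is a regular singular point because x P_1(x) = p(x) = 3x - 4 and x^2 P_2(x) = q(x) = 3x^2 + 6 are polynomials, hence analytic at x = 0.
p(0) = -4,  q(0) = 6.
Indicial equation: r(r-1) + p(0) r + q(0) = 0, i.e. r^2 + (p(0) - 1) r + q(0) = 0, i.e. r^2 - 5 r + 6 = 0.
Discriminant: (-5)^2 - 4(6) = 1, so r = (5 ± 1)/2.
Solving: r_1 = 3, r_2 = 2.

indicial: r^2 - 5 r + 6 = 0; roots r_1 = 3, r_2 = 2


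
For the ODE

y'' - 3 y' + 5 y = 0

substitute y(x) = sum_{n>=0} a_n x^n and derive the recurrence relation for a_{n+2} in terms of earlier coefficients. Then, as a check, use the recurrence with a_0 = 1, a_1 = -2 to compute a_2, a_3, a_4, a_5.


Substitute y = sum_n a_n x^n.
y''(x) has coefficient (n+2)(n+1) a_{n+2} at x^n;
-3 y'(x) has coefficient -3 (n+1) a_{n+1} at x^n;
5 y(x) has coefficient 5 a_n at x^n.
Matching x^n: (n+2)(n+1) a_{n+2} - 3 (n+1) a_{n+1} + 5 a_n = 0.
Thus a_{n+2} = [3 (n+1) a_{n+1} - 5 a_n] / ((n+1)(n+2)).

Check with a_0 = 1, a_1 = -2 (apply the recurrence for n = 0, 1, 2, 3): a_0 = 1, a_1 = -2, a_2 = -11/2, a_3 = -23/6, a_4 = -7/12, a_5 = 73/120.

a_(n+2) = [3 (n+1) a_(n+1) - 5 a_n] / ((n+1)(n+2)); check: a_0 = 1, a_1 = -2, a_2 = -11/2, a_3 = -23/6, a_4 = -7/12, a_5 = 73/120


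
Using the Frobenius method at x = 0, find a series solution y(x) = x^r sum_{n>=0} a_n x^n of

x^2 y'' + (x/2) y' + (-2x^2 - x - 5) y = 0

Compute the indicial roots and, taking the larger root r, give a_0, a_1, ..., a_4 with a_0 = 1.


Write in Frobenius form y'' + (p(x)/x) y' + (q(x)/x^2) y = 0:
  p(x) = 1/2,  q(x) = -2x^2 - x - 5.
Indicial equation: r(r-1) + (1/2) r + (-5) = 0 -> roots r_1 = 5/2, r_2 = -2.
Take r = r_1 = 5/2. Let y(x) = x^r sum_{n>=0} a_n x^n with a_0 = 1.
Substitute y = x^r sum a_n x^n and match x^{r+n}. The recurrence is
  D(n) a_n - 1 a_{n-1} - 2 a_{n-2} = 0,  where D(n) = (r+n)(r+n-1) + (1/2)(r+n) + (-5).
  a_n = [1 a_{n-1} + 2 a_{n-2}] / D(n).
Since the indicial polynomial factors as (r - r_1)(r - r_2), D(n) = (r_1 + n - r_1)(r_1 + n - r_2) = n(n + 9/2).
Evaluating step by step (a_0 = 1):
  n = 1: D(1) = 1(1 + 9/2) = 11/2; numerator = 1(1) = 1; a_1 = (1)/(11/2) = 2/11
  n = 2: D(2) = 2(2 + 9/2) = 13; numerator = 1(2/11) + 2(1) = 24/11; a_2 = (24/11)/(13) = 24/143
  n = 3: D(3) = 3(3 + 9/2) = 45/2; numerator = 1(24/143) + 2(2/11) = 76/143; a_3 = (76/143)/(45/2) = 152/6435
  n = 4: D(4) = 4(4 + 9/2) = 34; numerator = 1(152/6435) + 2(24/143) = 2312/6435; a_4 = (2312/6435)/(34) = 68/6435

r = 5/2; a_0 = 1; a_1 = 2/11; a_2 = 24/143; a_3 = 152/6435; a_4 = 68/6435


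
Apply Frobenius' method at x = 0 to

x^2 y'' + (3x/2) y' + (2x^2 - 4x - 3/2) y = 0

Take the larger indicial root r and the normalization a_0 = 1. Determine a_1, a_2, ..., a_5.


Write in Frobenius form y'' + (p(x)/x) y' + (q(x)/x^2) y = 0:
  p(x) = 3/2,  q(x) = 2x^2 - 4x - 3/2.
Indicial equation: r(r-1) + (3/2) r + (-3/2) = 0 -> roots r_1 = 1, r_2 = -3/2.
Take r = r_1 = 1. Let y(x) = x^r sum_{n>=0} a_n x^n with a_0 = 1.
Substitute y = x^r sum a_n x^n and match x^{r+n}. The recurrence is
  D(n) a_n - 4 a_{n-1} + 2 a_{n-2} = 0,  where D(n) = (r+n)(r+n-1) + (3/2)(r+n) + (-3/2).
  a_n = [4 a_{n-1} - 2 a_{n-2}] / D(n).
Since the indicial polynomial factors as (r - r_1)(r - r_2), D(n) = (r_1 + n - r_1)(r_1 + n - r_2) = n(n + 5/2).
Evaluating step by step (a_0 = 1):
  n = 1: D(1) = 1(1 + 5/2) = 7/2; numerator = 4(1) = 4; a_1 = (4)/(7/2) = 8/7
  n = 2: D(2) = 2(2 + 5/2) = 9; numerator = 4(8/7) - 2(1) = 18/7; a_2 = (18/7)/(9) = 2/7
  n = 3: D(3) = 3(3 + 5/2) = 33/2; numerator = 4(2/7) - 2(8/7) = -8/7; a_3 = (-8/7)/(33/2) = -16/231
  n = 4: D(4) = 4(4 + 5/2) = 26; numerator = 4(-16/231) - 2(2/7) = -28/33; a_4 = (-28/33)/(26) = -14/429
  n = 5: D(5) = 5(5 + 5/2) = 75/2; numerator = 4(-14/429) - 2(-16/231) = 8/1001; a_5 = (8/1001)/(75/2) = 16/75075

r = 1; a_0 = 1; a_1 = 8/7; a_2 = 2/7; a_3 = -16/231; a_4 = -14/429; a_5 = 16/75075


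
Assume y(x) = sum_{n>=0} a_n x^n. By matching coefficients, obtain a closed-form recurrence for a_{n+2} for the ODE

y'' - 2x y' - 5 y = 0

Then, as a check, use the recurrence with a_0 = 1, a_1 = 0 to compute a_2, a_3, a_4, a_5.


Substitute y = sum_n a_n x^n.
y''(x) has coefficient (n+2)(n+1) a_{n+2} at x^n;
-2 x y'(x) has coefficient -2 n a_n at x^n (shift);
-5 y(x) has coefficient -5 a_n at x^n.
Matching x^n: (n+2)(n+1) a_{n+2} + (-2n - 5) a_n = 0.
Thus a_{n+2} = (2n + 5) / ((n+1)(n+2)) * a_n.

Check with a_0 = 1, a_1 = 0 (apply the recurrence for n = 0, 1, 2, 3): a_0 = 1, a_1 = 0, a_2 = 5/2, a_3 = 0, a_4 = 15/8, a_5 = 0.

a_(n+2) = (2n + 5) / ((n+1)(n+2)) * a_n; check: a_0 = 1, a_1 = 0, a_2 = 5/2, a_3 = 0, a_4 = 15/8, a_5 = 0


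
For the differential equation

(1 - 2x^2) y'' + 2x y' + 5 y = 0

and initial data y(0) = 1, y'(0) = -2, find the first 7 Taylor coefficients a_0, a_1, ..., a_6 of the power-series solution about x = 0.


Ansatz: y(x) = sum_{n>=0} a_n x^n, so y'(x) = sum_{n>=1} n a_n x^(n-1) and y''(x) = sum_{n>=2} n(n-1) a_n x^(n-2).
Substitute into P(x) y'' + Q(x) y' + R(x) y = 0 with P(x) = 1 - 2x^2, Q(x) = 2x, R(x) = 5, and match powers of x.
Initial conditions: a_0 = 1, a_1 = -2.
Setting the coefficient of each power of x to zero and solving order by order (substituting the coefficients already found):
  x^0: 2 a_2 + 5 a_0 = 0  ->  2 a_2 = -5 a_0 = -5  ->  a_2 = -5/2
  x^1: 6 a_3 + 7 a_1 = 0  ->  6 a_3 = -7 a_1 = 14  ->  a_3 = 7/3
  x^2: 12 a_4 + 5 a_2 = 0  ->  12 a_4 = -5 a_2 = 25/2  ->  a_4 = 25/24
  x^3: 20 a_5 - a_3 = 0  ->  20 a_5 = a_3 = 7/3  ->  a_5 = 7/60
  x^4: 30 a_6 - 11 a_4 = 0  ->  30 a_6 = 11 a_4 = 275/24  ->  a_6 = 55/144
Truncated series: y(x) = 1 - 2 x - (5/2) x^2 + (7/3) x^3 + (25/24) x^4 + (7/60) x^5 + (55/144) x^6 + O(x^7).

a_0 = 1; a_1 = -2; a_2 = -5/2; a_3 = 7/3; a_4 = 25/24; a_5 = 7/60; a_6 = 55/144


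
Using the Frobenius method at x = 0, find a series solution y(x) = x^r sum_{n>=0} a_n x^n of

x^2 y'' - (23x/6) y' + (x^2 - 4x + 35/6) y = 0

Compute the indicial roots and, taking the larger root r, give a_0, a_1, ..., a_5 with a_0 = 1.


Write in Frobenius form y'' + (p(x)/x) y' + (q(x)/x^2) y = 0:
  p(x) = -23/6,  q(x) = x^2 - 4x + 35/6.
Indicial equation: r(r-1) + (-23/6) r + (35/6) = 0 -> roots r_1 = 5/2, r_2 = 7/3.
Take r = r_1 = 5/2. Let y(x) = x^r sum_{n>=0} a_n x^n with a_0 = 1.
Substitute y = x^r sum a_n x^n and match x^{r+n}. The recurrence is
  D(n) a_n - 4 a_{n-1} + 1 a_{n-2} = 0,  where D(n) = (r+n)(r+n-1) + (-23/6)(r+n) + (35/6).
  a_n = [4 a_{n-1} - 1 a_{n-2}] / D(n).
Since the indicial polynomial factors as (r - r_1)(r - r_2), D(n) = (r_1 + n - r_1)(r_1 + n - r_2) = n(n + 1/6).
Evaluating step by step (a_0 = 1):
  n = 1: D(1) = 1(1 + 1/6) = 7/6; numerator = 4(1) = 4; a_1 = (4)/(7/6) = 24/7
  n = 2: D(2) = 2(2 + 1/6) = 13/3; numerator = 4(24/7) - 1(1) = 89/7; a_2 = (89/7)/(13/3) = 267/91
  n = 3: D(3) = 3(3 + 1/6) = 19/2; numerator = 4(267/91) - 1(24/7) = 108/13; a_3 = (108/13)/(19/2) = 216/247
  n = 4: D(4) = 4(4 + 1/6) = 50/3; numerator = 4(216/247) - 1(267/91) = 75/133; a_4 = (75/133)/(50/3) = 9/266
  n = 5: D(5) = 5(5 + 1/6) = 155/6; numerator = 4(9/266) - 1(216/247) = -1278/1729; a_5 = (-1278/1729)/(155/6) = -7668/267995

r = 5/2; a_0 = 1; a_1 = 24/7; a_2 = 267/91; a_3 = 216/247; a_4 = 9/266; a_5 = -7668/267995


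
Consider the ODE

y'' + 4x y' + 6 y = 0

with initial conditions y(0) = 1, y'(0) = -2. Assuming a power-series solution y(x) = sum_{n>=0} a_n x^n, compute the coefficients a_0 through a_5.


Ansatz: y(x) = sum_{n>=0} a_n x^n, so y'(x) = sum_{n>=1} n a_n x^(n-1) and y''(x) = sum_{n>=2} n(n-1) a_n x^(n-2).
Substitute into P(x) y'' + Q(x) y' + R(x) y = 0 with P(x) = 1, Q(x) = 4x, R(x) = 6, and match powers of x.
Initial conditions: a_0 = 1, a_1 = -2.
Setting the coefficient of each power of x to zero and solving order by order (substituting the coefficients already found):
  x^0: 2 a_2 + 6 a_0 = 0  ->  2 a_2 = -6 a_0 = -6  ->  a_2 = -3
  x^1: 6 a_3 + 10 a_1 = 0  ->  6 a_3 = -10 a_1 = 20  ->  a_3 = 10/3
  x^2: 12 a_4 + 14 a_2 = 0  ->  12 a_4 = -14 a_2 = 42  ->  a_4 = 7/2
  x^3: 20 a_5 + 18 a_3 = 0  ->  20 a_5 = -18 a_3 = -60  ->  a_5 = -3
Truncated series: y(x) = 1 - 2 x - 3 x^2 + (10/3) x^3 + (7/2) x^4 - 3 x^5 + O(x^6).

a_0 = 1; a_1 = -2; a_2 = -3; a_3 = 10/3; a_4 = 7/2; a_5 = -3


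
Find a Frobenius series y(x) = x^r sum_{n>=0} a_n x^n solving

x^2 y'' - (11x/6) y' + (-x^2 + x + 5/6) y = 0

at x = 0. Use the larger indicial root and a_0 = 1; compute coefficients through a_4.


Write in Frobenius form y'' + (p(x)/x) y' + (q(x)/x^2) y = 0:
  p(x) = -11/6,  q(x) = -x^2 + x + 5/6.
Indicial equation: r(r-1) + (-11/6) r + (5/6) = 0 -> roots r_1 = 5/2, r_2 = 1/3.
Take r = r_1 = 5/2. Let y(x) = x^r sum_{n>=0} a_n x^n with a_0 = 1.
Substitute y = x^r sum a_n x^n and match x^{r+n}. The recurrence is
  D(n) a_n + 1 a_{n-1} - 1 a_{n-2} = 0,  where D(n) = (r+n)(r+n-1) + (-11/6)(r+n) + (5/6).
  a_n = [-1 a_{n-1} + 1 a_{n-2}] / D(n).
Since the indicial polynomial factors as (r - r_1)(r - r_2), D(n) = (r_1 + n - r_1)(r_1 + n - r_2) = n(n + 13/6).
Evaluating step by step (a_0 = 1):
  n = 1: D(1) = 1(1 + 13/6) = 19/6; numerator = -1(1) = -1; a_1 = (-1)/(19/6) = -6/19
  n = 2: D(2) = 2(2 + 13/6) = 25/3; numerator = -1(-6/19) + 1(1) = 25/19; a_2 = (25/19)/(25/3) = 3/19
  n = 3: D(3) = 3(3 + 13/6) = 31/2; numerator = -1(3/19) + 1(-6/19) = -9/19; a_3 = (-9/19)/(31/2) = -18/589
  n = 4: D(4) = 4(4 + 13/6) = 74/3; numerator = -1(-18/589) + 1(3/19) = 111/589; a_4 = (111/589)/(74/3) = 9/1178

r = 5/2; a_0 = 1; a_1 = -6/19; a_2 = 3/19; a_3 = -18/589; a_4 = 9/1178


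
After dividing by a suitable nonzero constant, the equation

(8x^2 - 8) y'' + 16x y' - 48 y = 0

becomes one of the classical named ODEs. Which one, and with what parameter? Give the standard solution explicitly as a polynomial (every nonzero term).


All three coefficients share the factor -8; dividing through by -8 gives  (1 - x^2) y'' - 2x y' + 6 y = 0.
This matches the Legendre equation (1 - x^2) y'' - 2x y' + n(n+1) y = 0 (note the -2x y' term) with n(n+1) = 6, so n = 2; the polynomial solution is P_2(x).
With y = sum_k a_k x^k, matching x^k gives (k+2)(k+1) a_{k+2} = [k(k+1) - n(n+1)] a_k = (k - 2)(k + 3) a_k. The right side vanishes at k = 2, so the series with the parity of 2 terminates at degree 2.
Standard normalization (P_n(1) = 1): leading coefficient (2n)!/(2^n (n!)^2) = 24/(4*4) = 3/2, so a_2 = 3/2. Work downward with a_k = (k+1)(k+2) a_{k+2} / ((k - 2)(k + 3)):
  a_0 = (1)(2)(3/2) / ((0 - 2)(0 + 3)) = 3/(-6) = -1/2
Hence P_2(x) = 3 x^2/2 - 1/2.

P_2(x); series = 3 x^2/2 - 1/2


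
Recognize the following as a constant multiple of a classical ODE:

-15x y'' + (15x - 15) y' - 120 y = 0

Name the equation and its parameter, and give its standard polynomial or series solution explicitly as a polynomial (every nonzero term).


All three coefficients share the factor -15; dividing through by -15 gives  x y'' + (1 - x) y' + 8 y = 0.
This matches the Laguerre equation x y'' + (1 - x) y' + n y = 0 with n = 8; the polynomial solution is L_8(x).
With y = sum_k a_k x^k, matching x^k gives (k+1)k a_{k+1} + (k+1) a_{k+1} - k a_k + n a_k = 0, i.e. (k+1)^2 a_{k+1} = (k - n) a_k = (k - 8) a_k. The right side vanishes at k = 8, so the series terminates at degree 8.
Standard normalization L_n(0) = 1 gives a_0 = 1. Work upward with a_{k+1} = (k - 8) a_k / (k+1)^2:
  a_1 = (0 - 8)(1) / 1^2 = -8/1 = -8
  a_2 = (1 - 8)(-8) / 2^2 = 56/4 = 14
  a_3 = (2 - 8)(14) / 3^2 = -84/9 = -28/3
  a_4 = (3 - 8)(-28/3) / 4^2 = (140/3)/16 = 35/12
  a_5 = (4 - 8)(35/12) / 5^2 = (-35/3)/25 = -7/15
  a_6 = (5 - 8)(-7/15) / 6^2 = (7/5)/36 = 7/180
  a_7 = (6 - 8)(7/180) / 7^2 = (-7/90)/49 = -1/630
  a_8 = (7 - 8)(-1/630) / 8^2 = (1/630)/64 = 1/40320
Hence L_8(x) = x^8/40320 - x^7/630 + 7 x^6/180 - 7 x^5/15 + 35 x^4/12 - 28 x^3/3 + 14 x^2 - 8 x + 1.

L_8(x); series = x^8/40320 - x^7/630 + 7 x^6/180 - 7 x^5/15 + 35 x^4/12 - 28 x^3/3 + 14 x^2 - 8 x + 1


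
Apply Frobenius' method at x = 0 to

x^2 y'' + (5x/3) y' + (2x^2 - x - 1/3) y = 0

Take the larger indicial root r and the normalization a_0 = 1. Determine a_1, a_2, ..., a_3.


Write in Frobenius form y'' + (p(x)/x) y' + (q(x)/x^2) y = 0:
  p(x) = 5/3,  q(x) = 2x^2 - x - 1/3.
Indicial equation: r(r-1) + (5/3) r + (-1/3) = 0 -> roots r_1 = 1/3, r_2 = -1.
Take r = r_1 = 1/3. Let y(x) = x^r sum_{n>=0} a_n x^n with a_0 = 1.
Substitute y = x^r sum a_n x^n and match x^{r+n}. The recurrence is
  D(n) a_n - 1 a_{n-1} + 2 a_{n-2} = 0,  where D(n) = (r+n)(r+n-1) + (5/3)(r+n) + (-1/3).
  a_n = [1 a_{n-1} - 2 a_{n-2}] / D(n).
Since the indicial polynomial factors as (r - r_1)(r - r_2), D(n) = (r_1 + n - r_1)(r_1 + n - r_2) = n(n + 4/3).
Evaluating step by step (a_0 = 1):
  n = 1: D(1) = 1(1 + 4/3) = 7/3; numerator = 1(1) = 1; a_1 = (1)/(7/3) = 3/7
  n = 2: D(2) = 2(2 + 4/3) = 20/3; numerator = 1(3/7) - 2(1) = -11/7; a_2 = (-11/7)/(20/3) = -33/140
  n = 3: D(3) = 3(3 + 4/3) = 13; numerator = 1(-33/140) - 2(3/7) = -153/140; a_3 = (-153/140)/(13) = -153/1820

r = 1/3; a_0 = 1; a_1 = 3/7; a_2 = -33/140; a_3 = -153/1820


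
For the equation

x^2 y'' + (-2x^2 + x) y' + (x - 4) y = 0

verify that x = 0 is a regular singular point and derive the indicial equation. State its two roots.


Divide by x^2 to reach normal form y'' + P_1(x) y' + P_2(x) y = 0 with P_1(x) = -2 + 1/x and P_2(x) = 1/x - 4/x^2.
x = 0 is a singular point because the y'-coefficient -2 + 1/x has a pole at x = 0 and the y-coefficient 1/x - 4/x^2 has a pole at x = 0.
It is a regular singular point because x P_1(x) = p(x) = 1 - 2x and x^2 P_2(x) = q(x) = x - 4 are polynomials, hence analytic at x = 0.
p(0) = 1,  q(0) = -4.
Indicial equation: r(r-1) + p(0) r + q(0) = 0, i.e. r^2 + (p(0) - 1) r + q(0) = 0, i.e. r^2 - 4 = 0.
Discriminant: (0)^2 - 4(-4) = 16, so r = (0 ± 4)/2.
Solving: r_1 = 2, r_2 = -2.

indicial: r^2 - 4 = 0; roots r_1 = 2, r_2 = -2


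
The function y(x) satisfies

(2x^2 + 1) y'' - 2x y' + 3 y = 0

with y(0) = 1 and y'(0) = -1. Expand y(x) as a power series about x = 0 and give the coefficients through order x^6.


Ansatz: y(x) = sum_{n>=0} a_n x^n, so y'(x) = sum_{n>=1} n a_n x^(n-1) and y''(x) = sum_{n>=2} n(n-1) a_n x^(n-2).
Substitute into P(x) y'' + Q(x) y' + R(x) y = 0 with P(x) = 2x^2 + 1, Q(x) = -2x, R(x) = 3, and match powers of x.
Initial conditions: a_0 = 1, a_1 = -1.
Setting the coefficient of each power of x to zero and solving order by order (substituting the coefficients already found):
  x^0: 2 a_2 + 3 a_0 = 0  ->  2 a_2 = -3 a_0 = -3  ->  a_2 = -3/2
  x^1: 6 a_3 + a_1 = 0  ->  6 a_3 = -a_1 = 1  ->  a_3 = 1/6
  x^2: 12 a_4 + 3 a_2 = 0  ->  12 a_4 = -3 a_2 = 9/2  ->  a_4 = 3/8
  x^3: 20 a_5 + 9 a_3 = 0  ->  20 a_5 = -9 a_3 = -3/2  ->  a_5 = -3/40
  x^4: 30 a_6 + 19 a_4 = 0  ->  30 a_6 = -19 a_4 = -57/8  ->  a_6 = -19/80
Truncated series: y(x) = 1 - x - (3/2) x^2 + (1/6) x^3 + (3/8) x^4 - (3/40) x^5 - (19/80) x^6 + O(x^7).

a_0 = 1; a_1 = -1; a_2 = -3/2; a_3 = 1/6; a_4 = 3/8; a_5 = -3/40; a_6 = -19/80


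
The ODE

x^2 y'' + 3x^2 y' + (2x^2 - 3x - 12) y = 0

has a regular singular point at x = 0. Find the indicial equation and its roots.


Divide by x^2 to reach normal form y'' + P_1(x) y' + P_2(x) y = 0 with P_1(x) = 3 and P_2(x) = 2 - 3/x - 12/x^2.
x = 0 is a singular point because the y-coefficient 2 - 3/x - 12/x^2 has a pole at x = 0.
It is a regular singular point because x P_1(x) = p(x) = 3x and x^2 P_2(x) = q(x) = 2x^2 - 3x - 12 are polynomials, hence analytic at x = 0.
p(0) = 0,  q(0) = -12.
Indicial equation: r(r-1) + p(0) r + q(0) = 0, i.e. r^2 + (p(0) - 1) r + q(0) = 0, i.e. r^2 - 1 r - 12 = 0.
Discriminant: (-1)^2 - 4(-12) = 49, so r = (1 ± 7)/2.
Solving: r_1 = 4, r_2 = -3.

indicial: r^2 - 1 r - 12 = 0; roots r_1 = 4, r_2 = -3


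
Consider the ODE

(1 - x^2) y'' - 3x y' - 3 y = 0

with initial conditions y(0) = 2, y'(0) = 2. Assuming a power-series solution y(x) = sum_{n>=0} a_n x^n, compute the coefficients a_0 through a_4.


Ansatz: y(x) = sum_{n>=0} a_n x^n, so y'(x) = sum_{n>=1} n a_n x^(n-1) and y''(x) = sum_{n>=2} n(n-1) a_n x^(n-2).
Substitute into P(x) y'' + Q(x) y' + R(x) y = 0 with P(x) = 1 - x^2, Q(x) = -3x, R(x) = -3, and match powers of x.
Initial conditions: a_0 = 2, a_1 = 2.
Setting the coefficient of each power of x to zero and solving order by order (substituting the coefficients already found):
  x^0: 2 a_2 - 3 a_0 = 0  ->  2 a_2 = 3 a_0 = 6  ->  a_2 = 3
  x^1: 6 a_3 - 6 a_1 = 0  ->  6 a_3 = 6 a_1 = 12  ->  a_3 = 2
  x^2: 12 a_4 - 11 a_2 = 0  ->  12 a_4 = 11 a_2 = 33  ->  a_4 = 11/4
Truncated series: y(x) = 2 + 2 x + 3 x^2 + 2 x^3 + (11/4) x^4 + O(x^5).

a_0 = 2; a_1 = 2; a_2 = 3; a_3 = 2; a_4 = 11/4


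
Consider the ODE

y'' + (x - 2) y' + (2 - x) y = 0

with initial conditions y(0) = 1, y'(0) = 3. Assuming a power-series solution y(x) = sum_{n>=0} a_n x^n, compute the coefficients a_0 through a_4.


Ansatz: y(x) = sum_{n>=0} a_n x^n, so y'(x) = sum_{n>=1} n a_n x^(n-1) and y''(x) = sum_{n>=2} n(n-1) a_n x^(n-2).
Substitute into P(x) y'' + Q(x) y' + R(x) y = 0 with P(x) = 1, Q(x) = x - 2, R(x) = 2 - x, and match powers of x.
Initial conditions: a_0 = 1, a_1 = 3.
Setting the coefficient of each power of x to zero and solving order by order (substituting the coefficients already found):
  x^0: 2 a_2 - 2 a_1 + 2 a_0 = 0  ->  2 a_2 = 2 a_1 - 2 a_0 = 4  ->  a_2 = 2
  x^1: 6 a_3 - 4 a_2 + 3 a_1 - a_0 = 0  ->  6 a_3 = 4 a_2 - 3 a_1 + a_0 = 0  ->  a_3 = 0
  x^2: 12 a_4 - 6 a_3 + 4 a_2 - a_1 = 0  ->  12 a_4 = 6 a_3 - 4 a_2 + a_1 = -5  ->  a_4 = -5/12
Truncated series: y(x) = 1 + 3 x + 2 x^2 - (5/12) x^4 + O(x^5).

a_0 = 1; a_1 = 3; a_2 = 2; a_3 = 0; a_4 = -5/12
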